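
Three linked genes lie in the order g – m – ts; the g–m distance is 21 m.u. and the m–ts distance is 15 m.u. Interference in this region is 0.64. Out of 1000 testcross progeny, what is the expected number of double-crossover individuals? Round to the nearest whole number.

11

Map distances give recombination frequencies of 0.210 and 0.150 for the two intervals.
With interference 0.64 (so coincidence = 0.36), expected double-crossover frequency = 0.210 × 0.150 × 0.36 = 0.01134.
Expected number = 0.01134 × 1000 = 11.34 ≈ 11.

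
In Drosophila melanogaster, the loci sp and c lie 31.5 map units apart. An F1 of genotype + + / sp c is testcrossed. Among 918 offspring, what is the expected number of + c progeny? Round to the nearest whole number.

A map distance of 31.5 map units corresponds to a recombination frequency of 0.315.
The F1 is + + / sp c, so + c is a recombinant gamete class with expected frequency r/2 = 0.315/2 = 0.1575.
Expected number = 0.1575 × 918 = 144.59 ≈ 145.

145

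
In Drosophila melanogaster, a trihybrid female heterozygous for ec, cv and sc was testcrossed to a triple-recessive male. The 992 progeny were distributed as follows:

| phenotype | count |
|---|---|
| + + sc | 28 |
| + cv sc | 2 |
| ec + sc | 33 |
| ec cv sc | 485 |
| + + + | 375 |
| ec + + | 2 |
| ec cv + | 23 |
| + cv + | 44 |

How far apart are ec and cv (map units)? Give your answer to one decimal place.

8.2 map units

The two most frequent reciprocal classes, ec cv sc and + + +, are the parental types, so the F1 was ec cv sc / + + +.
The two rarest classes, + cv sc and ec + +, are the double crossovers. Comparing them with the parentals, only the ec allele has switched, so ec is the middle locus and the order is sc – ec – cv.
Crossovers in the ec–cv interval produce the single-crossover classes ec + sc and + cv + (33 + 44 = 77) plus the double crossovers (4).
RF(ec–cv) = (77 + 4) / 992 = 81/992 = 0.0817 → 8.2 map units.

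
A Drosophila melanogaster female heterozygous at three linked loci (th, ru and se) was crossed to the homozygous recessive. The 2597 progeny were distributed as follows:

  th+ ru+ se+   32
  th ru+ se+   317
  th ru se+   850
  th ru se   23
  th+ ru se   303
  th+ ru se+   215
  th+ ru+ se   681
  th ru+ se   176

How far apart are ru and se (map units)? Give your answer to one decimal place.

The two most frequent reciprocal classes, th+ ru+ se and th ru se+, are the parental types, so the F1 was th+ ru+ se / th ru se+.
The two rarest classes, th+ ru+ se+ and th ru se, are the double crossovers. Comparing them with the parentals, only the se allele has switched, so se is the middle locus and the order is th – se – ru.
Crossovers in the se–ru interval produce the single-crossover classes th+ ru se and th ru+ se+ (303 + 317 = 620) plus the double crossovers (55).
RF(se–ru) = (620 + 55) / 2597 = 675/2597 = 0.2599 → 26.0 map units.

26.0 map units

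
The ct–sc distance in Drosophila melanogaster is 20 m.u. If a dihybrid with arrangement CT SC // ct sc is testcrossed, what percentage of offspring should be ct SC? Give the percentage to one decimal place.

A map distance of 20 m.u. corresponds to a recombination frequency of 0.200.
The F1 is CT SC / ct sc, so ct SC is a recombinant gamete class with expected frequency r/2 = 0.200/2 = 0.1000.
That is 0.1000 = 10.0% of the progeny.

10.0%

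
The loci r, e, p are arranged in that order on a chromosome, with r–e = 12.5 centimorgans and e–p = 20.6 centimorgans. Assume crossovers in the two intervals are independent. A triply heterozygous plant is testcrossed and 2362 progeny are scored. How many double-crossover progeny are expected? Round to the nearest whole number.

Map distances give recombination frequencies of 0.125 and 0.206 for the two intervals.
With no interference, expected double-crossover frequency = 0.125 × 0.206 = 0.02575.
Expected number = 0.02575 × 2362 = 60.82 ≈ 61.

61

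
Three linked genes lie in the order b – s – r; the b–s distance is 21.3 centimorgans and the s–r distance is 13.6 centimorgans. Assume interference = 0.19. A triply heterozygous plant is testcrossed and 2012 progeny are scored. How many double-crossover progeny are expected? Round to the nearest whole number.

Map distances give recombination frequencies of 0.213 and 0.136 for the two intervals.
With interference 0.19 (so coincidence = 0.81), expected double-crossover frequency = 0.213 × 0.136 × 0.81 = 0.02346.
Expected number = 0.02346 × 2012 = 47.21 ≈ 47.

47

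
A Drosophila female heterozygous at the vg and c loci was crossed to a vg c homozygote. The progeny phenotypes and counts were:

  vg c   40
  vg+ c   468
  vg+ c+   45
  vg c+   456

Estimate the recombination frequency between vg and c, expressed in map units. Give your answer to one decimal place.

The two most frequent classes, vg+ c (468) and vg c+ (456), are the parental types, so the F1 was vg+ c / vg c+.
The recombinant classes are vg+ c+ and vg c: 45 + 40 = 85.
Recombination frequency = 85/1009 = 0.0842 ≈ 8.4%, i.e. 8.4 map units.

8.4 map units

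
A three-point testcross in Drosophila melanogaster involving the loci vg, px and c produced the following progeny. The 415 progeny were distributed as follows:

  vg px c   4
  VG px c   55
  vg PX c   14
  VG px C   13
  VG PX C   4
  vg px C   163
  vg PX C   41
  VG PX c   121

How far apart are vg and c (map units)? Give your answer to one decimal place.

8.4 map units

The two most frequent reciprocal classes, vg px C and VG PX c, are the parental types, so the F1 was vg px C / VG PX c.
The two rarest classes, vg px c and VG PX C, are the double crossovers. Comparing them with the parentals, only the c allele has switched, so c is the middle locus and the order is px – c – vg.
Crossovers in the c–vg interval produce the single-crossover classes VG px C and vg PX c (13 + 14 = 27) plus the double crossovers (8).
RF(c–vg) = (27 + 8) / 415 = 35/415 = 0.0843 → 8.4 map units.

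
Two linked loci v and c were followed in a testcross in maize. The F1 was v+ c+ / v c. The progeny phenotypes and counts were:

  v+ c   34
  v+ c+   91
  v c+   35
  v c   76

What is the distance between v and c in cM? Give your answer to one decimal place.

29.2 cM

The recombinant classes are v+ c and v c+: 34 + 35 = 69.
Recombination frequency = 69/236 = 0.2924 ≈ 29.2%, i.e. 29.2 cM.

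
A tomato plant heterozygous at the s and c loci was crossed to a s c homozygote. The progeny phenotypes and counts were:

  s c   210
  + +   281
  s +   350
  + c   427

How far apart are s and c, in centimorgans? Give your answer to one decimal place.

38.7 centimorgans

The two most frequent classes, + c (427) and s + (350), are the parental types, so the F1 was + c / s +.
The recombinant classes are + + and s c: 281 + 210 = 491.
Recombination frequency = 491/1268 = 0.3872 ≈ 38.7%, i.e. 38.7 centimorgans.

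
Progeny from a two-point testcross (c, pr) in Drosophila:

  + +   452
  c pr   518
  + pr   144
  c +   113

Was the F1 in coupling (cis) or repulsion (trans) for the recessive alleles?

cis

The two most frequent classes are + + (452) and c pr (518); these are the parental (non-recombinant) types.
So the F1 carried + + on one chromosome and c pr on the other — the recessive alleles are on the same chromosome (cis / coupling).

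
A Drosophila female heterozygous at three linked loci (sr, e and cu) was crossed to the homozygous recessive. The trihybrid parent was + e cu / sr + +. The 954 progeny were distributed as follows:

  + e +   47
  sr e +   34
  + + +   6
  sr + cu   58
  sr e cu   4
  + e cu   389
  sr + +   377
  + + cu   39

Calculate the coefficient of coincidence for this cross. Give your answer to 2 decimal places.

1.00

The two rarest classes, sr e cu and + + +, are the double crossovers. Comparing them with the parentals, only the sr allele has switched, so sr is the middle locus and the order is e – sr – cu.
e–sr: (73 + 10)/954 = 0.0870; sr–cu: (105 + 10)/954 = 0.1205.
Expected DCO frequency = 0.0870 × 0.1205 ≈ 0.01048; observed = 10/954 ≈ 0.01048.
Coefficient of coincidence = 0.01048/0.01048 ≈ 1.00.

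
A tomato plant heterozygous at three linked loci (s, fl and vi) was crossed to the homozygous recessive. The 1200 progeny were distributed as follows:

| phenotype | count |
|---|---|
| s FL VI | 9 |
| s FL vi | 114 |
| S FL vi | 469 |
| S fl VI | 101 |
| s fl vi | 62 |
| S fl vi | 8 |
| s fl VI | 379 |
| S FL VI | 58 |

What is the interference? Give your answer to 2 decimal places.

0.36

The two most frequent reciprocal classes, s fl VI and S FL vi, are the parental types, so the F1 was s fl VI / S FL vi.
The two rarest classes, s FL VI and S fl vi, are the double crossovers. Comparing them with the parentals, only the fl allele has switched, so fl is the middle locus and the order is vi – fl – s.
vi–fl: (120 + 17)/1200 = 0.1142; fl–s: (215 + 17)/1200 = 0.1933.
Expected DCO frequency = 0.1142 × 0.1933 ≈ 0.02207; observed = 17/1200 ≈ 0.01417.
Coefficient of coincidence = 0.01417/0.02207 ≈ 0.64; interference = 1 − 0.64 = 0.36.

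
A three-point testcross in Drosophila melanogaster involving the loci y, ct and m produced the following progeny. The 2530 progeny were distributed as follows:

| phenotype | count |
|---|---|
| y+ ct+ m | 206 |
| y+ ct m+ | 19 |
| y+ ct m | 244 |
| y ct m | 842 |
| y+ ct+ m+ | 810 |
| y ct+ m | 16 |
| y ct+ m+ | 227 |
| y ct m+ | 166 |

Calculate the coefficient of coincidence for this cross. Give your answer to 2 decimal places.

0.43

The two most frequent reciprocal classes, y+ ct+ m+ and y ct m, are the parental types, so the F1 was y+ ct+ m+ / y ct m.
The two rarest classes, y+ ct m+ and y ct+ m, are the double crossovers. Comparing them with the parentals, only the ct allele has switched, so ct is the middle locus and the order is y – ct – m.
y–ct: (471 + 35)/2530 = 0.2000; ct–m: (372 + 35)/2530 = 0.1609.
Expected DCO frequency = 0.2000 × 0.1609 ≈ 0.03218; observed = 35/2530 ≈ 0.01383.
Coefficient of coincidence = 0.01383/0.03218 ≈ 0.43.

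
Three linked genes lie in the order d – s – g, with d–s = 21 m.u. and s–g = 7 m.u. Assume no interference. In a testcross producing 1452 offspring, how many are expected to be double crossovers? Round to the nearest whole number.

21

Map distances give recombination frequencies of 0.210 and 0.070 for the two intervals.
With no interference, expected double-crossover frequency = 0.210 × 0.070 = 0.01470.
Expected number = 0.01470 × 1452 = 21.34 ≈ 21.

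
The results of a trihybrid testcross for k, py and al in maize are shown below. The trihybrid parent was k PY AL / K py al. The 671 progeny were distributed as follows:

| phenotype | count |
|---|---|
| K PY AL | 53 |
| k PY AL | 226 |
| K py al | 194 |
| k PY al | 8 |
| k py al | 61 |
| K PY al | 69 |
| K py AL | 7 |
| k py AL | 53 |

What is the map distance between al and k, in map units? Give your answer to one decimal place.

The two rarest classes, k PY al and K py AL, are the double crossovers. Comparing them with the parentals, only the al allele has switched, so al is the middle locus and the order is k – al – py.
Crossovers in the k–al interval produce the single-crossover classes K PY AL and k py al (53 + 61 = 114) plus the double crossovers (15).
RF(k–al) = (114 + 15) / 671 = 129/671 = 0.1923 → 19.2 map units.

19.2 map units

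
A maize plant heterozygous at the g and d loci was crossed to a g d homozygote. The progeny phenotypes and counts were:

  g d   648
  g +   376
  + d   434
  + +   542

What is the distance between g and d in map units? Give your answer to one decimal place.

The two most frequent classes, + + (542) and g d (648), are the parental types, so the F1 was + + / g d.
The recombinant classes are + d and g +: 434 + 376 = 810.
Recombination frequency = 810/2000 = 0.4050 ≈ 40.5%, i.e. 40.5 map units.

40.5 map units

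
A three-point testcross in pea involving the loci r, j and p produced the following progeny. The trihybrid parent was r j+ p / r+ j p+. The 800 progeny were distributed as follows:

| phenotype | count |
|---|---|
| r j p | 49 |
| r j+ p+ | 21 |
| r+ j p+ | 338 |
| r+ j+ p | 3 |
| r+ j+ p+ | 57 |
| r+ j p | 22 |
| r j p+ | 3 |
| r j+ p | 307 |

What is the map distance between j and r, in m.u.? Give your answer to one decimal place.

14.0 m.u.

The two rarest classes, r+ j+ p and r j p+, are the double crossovers. Comparing them with the parentals, only the r allele has switched, so r is the middle locus and the order is p – r – j.
Crossovers in the r–j interval produce the single-crossover classes r j p and r+ j+ p+ (49 + 57 = 106) plus the double crossovers (6).
RF(r–j) = (106 + 6) / 800 = 112/800 = 0.1400 → 14.0 m.u.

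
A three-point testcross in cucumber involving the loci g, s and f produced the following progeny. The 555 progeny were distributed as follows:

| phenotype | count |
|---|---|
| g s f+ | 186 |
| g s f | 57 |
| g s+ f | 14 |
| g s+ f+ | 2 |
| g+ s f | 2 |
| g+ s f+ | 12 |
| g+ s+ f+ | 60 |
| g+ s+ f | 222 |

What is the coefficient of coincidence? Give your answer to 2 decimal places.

0.61

The two most frequent reciprocal classes, g s f+ and g+ s+ f, are the parental types, so the F1 was g s f+ / g+ s+ f.
The two rarest classes, g s+ f+ and g+ s f, are the double crossovers. Comparing them with the parentals, only the s allele has switched, so s is the middle locus and the order is f – s – g.
f–s: (117 + 4)/555 = 0.2180; s–g: (26 + 4)/555 = 0.0541.
Expected DCO frequency = 0.2180 × 0.0541 ≈ 0.01179; observed = 4/555 ≈ 0.00721.
Coefficient of coincidence = 0.00721/0.01179 ≈ 0.61.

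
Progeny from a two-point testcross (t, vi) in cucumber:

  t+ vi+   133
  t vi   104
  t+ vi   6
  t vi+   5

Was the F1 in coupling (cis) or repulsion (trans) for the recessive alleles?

The two most frequent classes are t+ vi+ (133) and t vi (104); these are the parental (non-recombinant) types.
So the F1 carried t+ vi+ on one chromosome and t vi on the other — the recessive alleles are on the same chromosome (cis / coupling).

cis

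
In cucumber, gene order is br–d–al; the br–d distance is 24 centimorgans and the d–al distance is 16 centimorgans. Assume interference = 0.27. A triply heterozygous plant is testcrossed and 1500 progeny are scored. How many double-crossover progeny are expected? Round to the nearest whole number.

42

Map distances give recombination frequencies of 0.240 and 0.160 for the two intervals.
With interference 0.27 (so coincidence = 0.73), expected double-crossover frequency = 0.240 × 0.160 × 0.73 = 0.02803.
Expected number = 0.02803 × 1500 = 42.05 ≈ 42.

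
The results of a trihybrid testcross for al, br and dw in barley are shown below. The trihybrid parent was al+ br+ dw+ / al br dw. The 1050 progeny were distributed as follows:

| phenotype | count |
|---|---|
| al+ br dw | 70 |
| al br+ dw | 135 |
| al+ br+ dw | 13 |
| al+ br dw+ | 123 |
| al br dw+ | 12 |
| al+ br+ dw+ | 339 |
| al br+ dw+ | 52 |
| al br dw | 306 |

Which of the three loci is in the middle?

The two rarest classes, al+ br+ dw and al br dw+, are the double crossovers. Comparing them with the parentals, only the dw allele has switched, so dw is the middle locus and the order is al – dw – br.

dw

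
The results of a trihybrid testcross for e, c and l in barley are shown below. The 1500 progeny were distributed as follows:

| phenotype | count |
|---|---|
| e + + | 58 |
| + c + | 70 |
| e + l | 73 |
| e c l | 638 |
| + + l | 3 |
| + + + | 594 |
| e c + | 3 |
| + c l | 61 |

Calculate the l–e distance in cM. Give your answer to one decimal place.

The two most frequent reciprocal classes, + + + and e c l, are the parental types, so the F1 was + + + / e c l.
The two rarest classes, + + l and e c +, are the double crossovers. Comparing them with the parentals, only the l allele has switched, so l is the middle locus and the order is e – l – c.
Crossovers in the e–l interval produce the single-crossover classes e + + and + c l (58 + 61 = 119) plus the double crossovers (6).
RF(e–l) = (119 + 6) / 1500 = 125/1500 = 0.0833 → 8.3 cM.

8.3 cM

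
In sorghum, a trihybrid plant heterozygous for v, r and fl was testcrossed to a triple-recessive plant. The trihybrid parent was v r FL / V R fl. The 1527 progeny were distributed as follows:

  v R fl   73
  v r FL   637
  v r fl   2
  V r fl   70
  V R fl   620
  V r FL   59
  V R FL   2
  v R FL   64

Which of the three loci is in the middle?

fl

The two rarest classes, v r fl and V R FL, are the double crossovers. Comparing them with the parentals, only the fl allele has switched, so fl is the middle locus and the order is v – fl – r.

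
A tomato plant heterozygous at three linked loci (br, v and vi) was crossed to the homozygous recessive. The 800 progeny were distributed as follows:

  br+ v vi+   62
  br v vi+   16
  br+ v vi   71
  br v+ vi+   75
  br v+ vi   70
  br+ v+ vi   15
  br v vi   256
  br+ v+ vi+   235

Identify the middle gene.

vi

The two most frequent reciprocal classes, br+ v+ vi+ and br v vi, are the parental types, so the F1 was br+ v+ vi+ / br v vi.
The two rarest classes, br+ v+ vi and br v vi+, are the double crossovers. Comparing them with the parentals, only the vi allele has switched, so vi is the middle locus and the order is br – vi – v.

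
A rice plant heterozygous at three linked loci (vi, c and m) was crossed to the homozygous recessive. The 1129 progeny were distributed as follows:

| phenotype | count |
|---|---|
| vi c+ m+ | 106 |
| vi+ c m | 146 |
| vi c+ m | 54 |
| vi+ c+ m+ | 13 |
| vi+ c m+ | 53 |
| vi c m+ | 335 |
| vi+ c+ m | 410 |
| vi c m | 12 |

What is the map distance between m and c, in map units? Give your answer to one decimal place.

24.5 map units

The two most frequent reciprocal classes, vi c m+ and vi+ c+ m, are the parental types, so the F1 was vi c m+ / vi+ c+ m.
The two rarest classes, vi c m and vi+ c+ m+, are the double crossovers. Comparing them with the parentals, only the m allele has switched, so m is the middle locus and the order is vi – m – c.
Crossovers in the m–c interval produce the single-crossover classes vi c+ m+ and vi+ c m (106 + 146 = 252) plus the double crossovers (25).
RF(m–c) = (252 + 25) / 1129 = 277/1129 = 0.2453 → 24.5 map units.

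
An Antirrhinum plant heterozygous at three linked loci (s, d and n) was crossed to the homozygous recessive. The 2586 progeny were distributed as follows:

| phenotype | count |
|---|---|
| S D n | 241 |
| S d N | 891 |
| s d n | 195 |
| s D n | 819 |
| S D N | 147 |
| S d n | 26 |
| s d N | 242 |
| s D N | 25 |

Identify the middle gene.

n

The two most frequent reciprocal classes, s D n and S d N, are the parental types, so the F1 was s D n / S d N.
The two rarest classes, s D N and S d n, are the double crossovers. Comparing them with the parentals, only the n allele has switched, so n is the middle locus and the order is d – n – s.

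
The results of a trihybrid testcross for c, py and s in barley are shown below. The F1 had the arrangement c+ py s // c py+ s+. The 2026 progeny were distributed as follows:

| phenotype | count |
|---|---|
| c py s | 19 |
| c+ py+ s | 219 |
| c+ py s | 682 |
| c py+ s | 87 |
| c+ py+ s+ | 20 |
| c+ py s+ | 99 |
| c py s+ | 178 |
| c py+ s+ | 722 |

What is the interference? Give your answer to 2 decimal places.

0.19

The two rarest classes, c py s and c+ py+ s+, are the double crossovers. Comparing them with the parentals, only the c allele has switched, so c is the middle locus and the order is s – c – py.
s–c: (186 + 39)/2026 = 0.1111; c–py: (397 + 39)/2026 = 0.2152.
Expected DCO frequency = 0.1111 × 0.2152 ≈ 0.02391; observed = 39/2026 ≈ 0.01925.
Coefficient of coincidence = 0.01925/0.02391 ≈ 0.81; interference = 1 − 0.81 = 0.19.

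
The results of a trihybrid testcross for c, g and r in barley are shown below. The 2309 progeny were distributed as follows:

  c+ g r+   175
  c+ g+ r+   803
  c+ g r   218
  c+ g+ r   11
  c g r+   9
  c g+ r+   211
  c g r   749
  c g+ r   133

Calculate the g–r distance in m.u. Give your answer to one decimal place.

14.2 m.u.

The two most frequent reciprocal classes, c+ g+ r+ and c g r, are the parental types, so the F1 was c+ g+ r+ / c g r.
The two rarest classes, c+ g+ r and c g r+, are the double crossovers. Comparing them with the parentals, only the r allele has switched, so r is the middle locus and the order is g – r – c.
Crossovers in the g–r interval produce the single-crossover classes c+ g r+ and c g+ r (175 + 133 = 308) plus the double crossovers (20).
RF(g–r) = (308 + 20) / 2309 = 328/2309 = 0.1421 → 14.2 m.u.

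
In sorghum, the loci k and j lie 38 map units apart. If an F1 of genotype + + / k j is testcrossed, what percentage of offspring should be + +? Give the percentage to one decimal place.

A map distance of 38 map units corresponds to a recombination frequency of 0.380.
The F1 is + + / k j, so + + is a parental gamete class with expected frequency (1 − r)/2 = 0.620/2 = 0.3100.
That is 0.3100 = 31.0% of the progeny.

31.0%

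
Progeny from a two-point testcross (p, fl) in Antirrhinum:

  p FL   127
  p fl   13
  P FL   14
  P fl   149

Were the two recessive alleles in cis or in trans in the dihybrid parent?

trans

The two most frequent classes are P fl (149) and p FL (127); these are the parental (non-recombinant) types.
So the F1 carried P fl on one chromosome and p FL on the other — the recessive alleles are on opposite chromosomes (trans / repulsion).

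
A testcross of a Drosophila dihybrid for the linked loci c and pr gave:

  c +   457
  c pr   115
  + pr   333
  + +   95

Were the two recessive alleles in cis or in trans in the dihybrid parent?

trans

The two most frequent classes are + pr (333) and c + (457); these are the parental (non-recombinant) types.
So the F1 carried + pr on one chromosome and c + on the other — the recessive alleles are on opposite chromosomes (trans / repulsion).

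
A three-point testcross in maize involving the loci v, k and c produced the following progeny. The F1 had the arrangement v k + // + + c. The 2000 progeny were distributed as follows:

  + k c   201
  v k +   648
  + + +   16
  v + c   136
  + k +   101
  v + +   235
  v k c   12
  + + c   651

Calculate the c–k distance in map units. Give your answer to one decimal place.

23.2 map units

The two rarest classes, v k c and + + +, are the double crossovers. Comparing them with the parentals, only the c allele has switched, so c is the middle locus and the order is v – c – k.
Crossovers in the c–k interval produce the single-crossover classes v + + and + k c (235 + 201 = 436) plus the double crossovers (28).
RF(c–k) = (436 + 28) / 2000 = 464/2000 = 0.2320 → 23.2 map units.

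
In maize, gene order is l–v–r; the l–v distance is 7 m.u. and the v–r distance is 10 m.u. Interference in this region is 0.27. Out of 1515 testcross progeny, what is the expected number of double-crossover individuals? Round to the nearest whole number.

Map distances give recombination frequencies of 0.070 and 0.100 for the two intervals.
With interference 0.27 (so coincidence = 0.73), expected double-crossover frequency = 0.070 × 0.100 × 0.73 = 0.00511.
Expected number = 0.00511 × 1515 = 7.74 ≈ 8.

8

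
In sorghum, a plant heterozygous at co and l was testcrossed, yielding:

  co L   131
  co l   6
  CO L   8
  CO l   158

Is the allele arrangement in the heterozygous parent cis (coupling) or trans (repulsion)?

The two most frequent classes are CO l (158) and co L (131); these are the parental (non-recombinant) types.
So the F1 carried CO l on one chromosome and co L on the other — the recessive alleles are on opposite chromosomes (trans / repulsion).

trans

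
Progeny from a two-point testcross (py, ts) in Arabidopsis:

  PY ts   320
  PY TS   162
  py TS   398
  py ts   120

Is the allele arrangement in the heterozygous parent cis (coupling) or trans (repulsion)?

trans

The two most frequent classes are PY ts (320) and py TS (398); these are the parental (non-recombinant) types.
So the F1 carried PY ts on one chromosome and py TS on the other — the recessive alleles are on opposite chromosomes (trans / repulsion).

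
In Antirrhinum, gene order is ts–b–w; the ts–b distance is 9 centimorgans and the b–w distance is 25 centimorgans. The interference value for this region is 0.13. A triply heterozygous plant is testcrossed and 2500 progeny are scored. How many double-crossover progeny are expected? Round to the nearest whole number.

49

Map distances give recombination frequencies of 0.090 and 0.250 for the two intervals.
With interference 0.13 (so coincidence = 0.87), expected double-crossover frequency = 0.090 × 0.250 × 0.87 = 0.01957.
Expected number = 0.01957 × 2500 = 48.94 ≈ 49.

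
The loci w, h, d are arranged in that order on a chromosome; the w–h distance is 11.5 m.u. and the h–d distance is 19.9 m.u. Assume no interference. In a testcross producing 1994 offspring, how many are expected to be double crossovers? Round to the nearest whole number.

46

Map distances give recombination frequencies of 0.115 and 0.199 for the two intervals.
With no interference, expected double-crossover frequency = 0.115 × 0.199 = 0.02288.
Expected number = 0.02288 × 1994 = 45.63 ≈ 46.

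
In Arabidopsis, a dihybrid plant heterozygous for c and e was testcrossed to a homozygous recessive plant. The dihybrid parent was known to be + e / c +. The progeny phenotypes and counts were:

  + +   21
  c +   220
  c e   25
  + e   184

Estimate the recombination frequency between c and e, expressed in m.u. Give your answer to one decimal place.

10.2 m.u.

The recombinant classes are + + and c e: 21 + 25 = 46.
Recombination frequency = 46/450 = 0.1022 ≈ 10.2%, i.e. 10.2 m.u.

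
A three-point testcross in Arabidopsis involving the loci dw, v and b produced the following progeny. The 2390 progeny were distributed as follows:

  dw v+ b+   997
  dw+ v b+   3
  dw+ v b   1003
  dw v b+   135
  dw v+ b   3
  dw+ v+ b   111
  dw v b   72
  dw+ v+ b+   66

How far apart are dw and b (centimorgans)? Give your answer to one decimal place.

6.0 centimorgans

The two most frequent reciprocal classes, dw+ v b and dw v+ b+, are the parental types, so the F1 was dw+ v b / dw v+ b+.
The two rarest classes, dw+ v b+ and dw v+ b, are the double crossovers. Comparing them with the parentals, only the b allele has switched, so b is the middle locus and the order is dw – b – v.
Crossovers in the dw–b interval produce the single-crossover classes dw v b and dw+ v+ b+ (72 + 66 = 138) plus the double crossovers (6).
RF(dw–b) = (138 + 6) / 2390 = 144/2390 = 0.0603 → 6.0 centimorgans.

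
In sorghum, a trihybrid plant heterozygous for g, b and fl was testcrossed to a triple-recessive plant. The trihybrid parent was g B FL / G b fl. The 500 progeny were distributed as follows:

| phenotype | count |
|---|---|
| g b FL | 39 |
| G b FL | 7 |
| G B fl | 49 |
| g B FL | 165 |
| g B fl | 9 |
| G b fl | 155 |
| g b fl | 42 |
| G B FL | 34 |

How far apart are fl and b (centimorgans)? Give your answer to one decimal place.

The two rarest classes, g B fl and G b FL, are the double crossovers. Comparing them with the parentals, only the fl allele has switched, so fl is the middle locus and the order is b – fl – g.
Crossovers in the b–fl interval produce the single-crossover classes g b FL and G B fl (39 + 49 = 88) plus the double crossovers (16).
RF(b–fl) = (88 + 16) / 500 = 104/500 = 0.2080 → 20.8 centimorgans.

20.8 centimorgans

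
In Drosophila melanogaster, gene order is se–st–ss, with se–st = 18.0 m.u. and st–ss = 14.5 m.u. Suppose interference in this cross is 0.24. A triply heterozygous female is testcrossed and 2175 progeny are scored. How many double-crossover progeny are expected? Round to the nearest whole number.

43

Map distances give recombination frequencies of 0.180 and 0.145 for the two intervals.
With interference 0.24 (so coincidence = 0.76), expected double-crossover frequency = 0.180 × 0.145 × 0.76 = 0.01984.
Expected number = 0.01984 × 2175 = 43.14 ≈ 43.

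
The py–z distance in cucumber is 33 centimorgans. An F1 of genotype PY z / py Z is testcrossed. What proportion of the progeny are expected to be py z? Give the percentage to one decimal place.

16.5%

A map distance of 33 centimorgans corresponds to a recombination frequency of 0.330.
The F1 is PY z / py Z, so py z is a recombinant gamete class with expected frequency r/2 = 0.330/2 = 0.1650.
That is 0.1650 = 16.5% of the progeny.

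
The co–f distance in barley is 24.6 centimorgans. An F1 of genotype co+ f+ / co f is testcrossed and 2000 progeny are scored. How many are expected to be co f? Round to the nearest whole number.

754

A map distance of 24.6 centimorgans corresponds to a recombination frequency of 0.246.
The F1 is co+ f+ / co f, so co f is a parental gamete class with expected frequency (1 − r)/2 = 0.754/2 = 0.3770.
Expected number = 0.3770 × 2000 = 754.00 ≈ 754.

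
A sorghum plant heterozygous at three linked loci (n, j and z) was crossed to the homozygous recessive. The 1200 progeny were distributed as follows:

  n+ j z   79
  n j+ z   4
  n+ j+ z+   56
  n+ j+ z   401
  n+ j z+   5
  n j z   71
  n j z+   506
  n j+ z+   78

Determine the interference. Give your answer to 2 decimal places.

The two most frequent reciprocal classes, n j z+ and n+ j+ z, are the parental types, so the F1 was n j z+ / n+ j+ z.
The two rarest classes, n+ j z+ and n j+ z, are the double crossovers. Comparing them with the parentals, only the n allele has switched, so n is the middle locus and the order is j – n – z.
j–n: (157 + 9)/1200 = 0.1383; n–z: (127 + 9)/1200 = 0.1133.
Expected DCO frequency = 0.1383 × 0.1133 ≈ 0.01567; observed = 9/1200 ≈ 0.00750.
Coefficient of coincidence = 0.00750/0.01567 ≈ 0.48; interference = 1 − 0.48 = 0.52.

0.52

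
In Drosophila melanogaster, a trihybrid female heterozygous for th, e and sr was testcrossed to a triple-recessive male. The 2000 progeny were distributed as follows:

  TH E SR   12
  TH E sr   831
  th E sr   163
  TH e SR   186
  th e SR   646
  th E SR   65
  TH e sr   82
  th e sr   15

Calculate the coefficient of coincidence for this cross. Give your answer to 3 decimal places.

0.825

The two most frequent reciprocal classes, TH E sr and th e SR, are the parental types, so the F1 was TH E sr / th e SR.
The two rarest classes, TH E SR and th e sr, are the double crossovers. Comparing them with the parentals, only the sr allele has switched, so sr is the middle locus and the order is e – sr – th.
e–sr: (147 + 27)/2000 = 0.0870; sr–th: (349 + 27)/2000 = 0.1880.
Expected DCO frequency = 0.0870 × 0.1880 ≈ 0.01636; observed = 27/2000 ≈ 0.01350.
Coefficient of coincidence = 0.01350/0.01636 ≈ 0.825.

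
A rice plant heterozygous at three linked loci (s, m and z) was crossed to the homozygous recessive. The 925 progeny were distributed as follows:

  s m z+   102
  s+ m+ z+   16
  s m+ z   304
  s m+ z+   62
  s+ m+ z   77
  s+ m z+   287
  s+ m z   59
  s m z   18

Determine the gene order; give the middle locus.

m

The two most frequent reciprocal classes, s m+ z and s+ m z+, are the parental types, so the F1 was s m+ z / s+ m z+.
The two rarest classes, s m z and s+ m+ z+, are the double crossovers. Comparing them with the parentals, only the m allele has switched, so m is the middle locus and the order is z – m – s.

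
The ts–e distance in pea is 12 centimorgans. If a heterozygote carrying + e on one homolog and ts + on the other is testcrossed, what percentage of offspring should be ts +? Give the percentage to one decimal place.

A map distance of 12 centimorgans corresponds to a recombination frequency of 0.120.
The F1 is + e / ts +, so ts + is a parental gamete class with expected frequency (1 − r)/2 = 0.880/2 = 0.4400.
That is 0.4400 = 44.0% of the progeny.

44.0%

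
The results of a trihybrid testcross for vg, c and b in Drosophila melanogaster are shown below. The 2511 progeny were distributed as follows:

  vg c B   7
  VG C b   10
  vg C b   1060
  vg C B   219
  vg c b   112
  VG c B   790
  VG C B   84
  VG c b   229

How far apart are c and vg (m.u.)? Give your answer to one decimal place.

The two most frequent reciprocal classes, VG c B and vg C b, are the parental types, so the F1 was VG c B / vg C b.
The two rarest classes, vg c B and VG C b, are the double crossovers. Comparing them with the parentals, only the vg allele has switched, so vg is the middle locus and the order is b – vg – c.
Crossovers in the vg–c interval produce the single-crossover classes VG C B and vg c b (84 + 112 = 196) plus the double crossovers (17).
RF(vg–c) = (196 + 17) / 2511 = 213/2511 = 0.0848 → 8.5 m.u.

8.5 m.u.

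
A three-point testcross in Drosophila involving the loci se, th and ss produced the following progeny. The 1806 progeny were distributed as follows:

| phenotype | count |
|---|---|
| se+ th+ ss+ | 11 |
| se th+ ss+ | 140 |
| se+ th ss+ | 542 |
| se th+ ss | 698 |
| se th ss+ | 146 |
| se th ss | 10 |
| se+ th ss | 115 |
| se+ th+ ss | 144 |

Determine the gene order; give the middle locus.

th

The two most frequent reciprocal classes, se th+ ss and se+ th ss+, are the parental types, so the F1 was se th+ ss / se+ th ss+.
The two rarest classes, se th ss and se+ th+ ss+, are the double crossovers. Comparing them with the parentals, only the th allele has switched, so th is the middle locus and the order is ss – th – se.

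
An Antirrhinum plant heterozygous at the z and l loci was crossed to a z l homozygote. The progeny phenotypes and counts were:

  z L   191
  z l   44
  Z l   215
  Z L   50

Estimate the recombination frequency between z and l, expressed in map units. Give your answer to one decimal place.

18.8 map units

The two most frequent classes, Z l (215) and z L (191), are the parental types, so the F1 was Z l / z L.
The recombinant classes are Z L and z l: 50 + 44 = 94.
Recombination frequency = 94/500 = 0.1880 ≈ 18.8%, i.e. 18.8 map units.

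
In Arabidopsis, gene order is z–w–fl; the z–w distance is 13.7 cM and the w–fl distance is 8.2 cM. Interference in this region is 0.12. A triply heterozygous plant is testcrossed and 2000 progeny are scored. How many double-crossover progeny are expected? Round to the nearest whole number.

20

Map distances give recombination frequencies of 0.137 and 0.082 for the two intervals.
With interference 0.12 (so coincidence = 0.88), expected double-crossover frequency = 0.137 × 0.082 × 0.88 = 0.00989.
Expected number = 0.00989 × 2000 = 19.77 ≈ 20.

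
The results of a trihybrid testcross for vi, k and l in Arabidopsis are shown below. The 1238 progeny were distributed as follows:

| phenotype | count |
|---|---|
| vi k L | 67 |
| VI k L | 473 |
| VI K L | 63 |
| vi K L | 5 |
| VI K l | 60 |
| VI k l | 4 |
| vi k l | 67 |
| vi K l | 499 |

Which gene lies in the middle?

The two most frequent reciprocal classes, VI k L and vi K l, are the parental types, so the F1 was VI k L / vi K l.
The two rarest classes, VI k l and vi K L, are the double crossovers. Comparing them with the parentals, only the l allele has switched, so l is the middle locus and the order is k – l – vi.

l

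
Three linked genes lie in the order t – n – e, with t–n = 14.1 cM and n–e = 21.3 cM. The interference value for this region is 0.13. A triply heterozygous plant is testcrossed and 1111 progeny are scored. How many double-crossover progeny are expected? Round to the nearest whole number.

Map distances give recombination frequencies of 0.141 and 0.213 for the two intervals.
With interference 0.13 (so coincidence = 0.87), expected double-crossover frequency = 0.141 × 0.213 × 0.87 = 0.02613.
Expected number = 0.02613 × 1111 = 29.03 ≈ 29.

29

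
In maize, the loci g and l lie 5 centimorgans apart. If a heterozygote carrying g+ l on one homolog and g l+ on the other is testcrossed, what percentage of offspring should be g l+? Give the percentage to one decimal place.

A map distance of 5 centimorgans corresponds to a recombination frequency of 0.050.
The F1 is g+ l / g l+, so g l+ is a parental gamete class with expected frequency (1 − r)/2 = 0.950/2 = 0.4750.
That is 0.4750 = 47.5% of the progeny.

47.5%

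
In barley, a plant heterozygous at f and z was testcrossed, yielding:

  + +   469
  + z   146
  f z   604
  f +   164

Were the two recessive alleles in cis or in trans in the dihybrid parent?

cis

The two most frequent classes are + + (469) and f z (604); these are the parental (non-recombinant) types.
So the F1 carried + + on one chromosome and f z on the other — the recessive alleles are on the same chromosome (cis / coupling).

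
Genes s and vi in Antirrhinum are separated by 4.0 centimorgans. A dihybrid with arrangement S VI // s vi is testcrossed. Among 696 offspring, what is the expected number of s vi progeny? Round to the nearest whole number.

A map distance of 4.0 centimorgans corresponds to a recombination frequency of 0.040.
The F1 is S VI / s vi, so s vi is a parental gamete class with expected frequency (1 − r)/2 = 0.960/2 = 0.4800.
Expected number = 0.4800 × 696 = 334.08 ≈ 334.

334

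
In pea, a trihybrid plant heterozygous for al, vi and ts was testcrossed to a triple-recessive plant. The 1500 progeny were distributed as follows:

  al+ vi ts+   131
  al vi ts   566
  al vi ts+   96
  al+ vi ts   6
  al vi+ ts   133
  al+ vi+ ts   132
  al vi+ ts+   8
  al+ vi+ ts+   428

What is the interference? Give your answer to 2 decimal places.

The two most frequent reciprocal classes, al vi ts and al+ vi+ ts+, are the parental types, so the F1 was al vi ts / al+ vi+ ts+.
The two rarest classes, al+ vi ts and al vi+ ts+, are the double crossovers. Comparing them with the parentals, only the al allele has switched, so al is the middle locus and the order is ts – al – vi.
ts–al: (228 + 14)/1500 = 0.1613; al–vi: (264 + 14)/1500 = 0.1853.
Expected DCO frequency = 0.1613 × 0.1853 ≈ 0.02989; observed = 14/1500 ≈ 0.00933.
Coefficient of coincidence = 0.00933/0.02989 ≈ 0.31; interference = 1 − 0.31 = 0.69.

0.69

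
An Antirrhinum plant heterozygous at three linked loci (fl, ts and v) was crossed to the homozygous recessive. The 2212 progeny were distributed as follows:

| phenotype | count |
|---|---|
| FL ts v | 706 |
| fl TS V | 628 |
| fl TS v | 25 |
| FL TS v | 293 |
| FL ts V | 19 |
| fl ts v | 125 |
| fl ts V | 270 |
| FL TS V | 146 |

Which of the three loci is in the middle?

v

The two most frequent reciprocal classes, fl TS V and FL ts v, are the parental types, so the F1 was fl TS V / FL ts v.
The two rarest classes, fl TS v and FL ts V, are the double crossovers. Comparing them with the parentals, only the v allele has switched, so v is the middle locus and the order is fl – v – ts.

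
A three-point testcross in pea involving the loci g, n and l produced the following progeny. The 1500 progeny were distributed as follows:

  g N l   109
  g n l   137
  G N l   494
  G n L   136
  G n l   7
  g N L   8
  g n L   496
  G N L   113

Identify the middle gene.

The two most frequent reciprocal classes, G N l and g n L, are the parental types, so the F1 was G N l / g n L.
The two rarest classes, G n l and g N L, are the double crossovers. Comparing them with the parentals, only the n allele has switched, so n is the middle locus and the order is l – n – g.

n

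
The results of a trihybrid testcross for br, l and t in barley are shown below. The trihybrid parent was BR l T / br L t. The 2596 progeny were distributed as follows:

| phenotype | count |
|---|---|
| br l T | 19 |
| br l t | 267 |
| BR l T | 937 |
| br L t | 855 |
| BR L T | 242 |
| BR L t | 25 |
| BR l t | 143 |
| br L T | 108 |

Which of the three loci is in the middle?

br

The two rarest classes, br l T and BR L t, are the double crossovers. Comparing them with the parentals, only the br allele has switched, so br is the middle locus and the order is t – br – l.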